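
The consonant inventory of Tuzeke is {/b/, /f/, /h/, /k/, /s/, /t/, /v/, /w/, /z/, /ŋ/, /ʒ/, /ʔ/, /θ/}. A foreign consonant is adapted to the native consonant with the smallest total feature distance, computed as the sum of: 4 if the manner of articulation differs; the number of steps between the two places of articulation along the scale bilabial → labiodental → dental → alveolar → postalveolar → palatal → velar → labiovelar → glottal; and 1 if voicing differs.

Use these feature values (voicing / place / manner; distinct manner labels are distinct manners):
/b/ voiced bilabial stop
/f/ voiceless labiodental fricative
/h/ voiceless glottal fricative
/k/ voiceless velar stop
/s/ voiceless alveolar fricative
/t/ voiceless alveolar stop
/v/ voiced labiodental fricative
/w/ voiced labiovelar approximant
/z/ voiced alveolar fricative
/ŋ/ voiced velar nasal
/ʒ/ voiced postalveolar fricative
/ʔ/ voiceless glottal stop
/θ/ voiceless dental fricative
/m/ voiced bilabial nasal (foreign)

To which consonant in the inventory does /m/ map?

b

/b/ is closest: manner differs (nasal→stop, +4), place distance 0 (bilabial→bilabial), same voicing; total 4. Next closest is /v/ at distance 5.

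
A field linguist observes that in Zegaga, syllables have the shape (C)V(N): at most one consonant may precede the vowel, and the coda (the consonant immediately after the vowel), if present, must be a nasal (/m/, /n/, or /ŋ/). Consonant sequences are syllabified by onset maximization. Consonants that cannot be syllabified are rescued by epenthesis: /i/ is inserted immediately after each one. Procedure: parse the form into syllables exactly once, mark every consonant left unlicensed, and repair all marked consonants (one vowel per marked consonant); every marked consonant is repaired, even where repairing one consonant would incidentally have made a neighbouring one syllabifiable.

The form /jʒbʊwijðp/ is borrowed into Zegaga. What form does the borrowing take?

The consonants /j/, /ʒ/, /j/, /ð/, /p/ cannot be parsed into a legal (C)V(N) syllable (only a nasal (/m/, /n/, or /ŋ/) is licensed in coda position; onsets are limited to one consonant).
Epenthesis after each stranded consonant: /j/ → /ji/, /ʒ/ → /ʒi/, /j/ → /ji/, /ð/ → /ði/, /p/ → /pi/.

jiʒibʊwijiðipi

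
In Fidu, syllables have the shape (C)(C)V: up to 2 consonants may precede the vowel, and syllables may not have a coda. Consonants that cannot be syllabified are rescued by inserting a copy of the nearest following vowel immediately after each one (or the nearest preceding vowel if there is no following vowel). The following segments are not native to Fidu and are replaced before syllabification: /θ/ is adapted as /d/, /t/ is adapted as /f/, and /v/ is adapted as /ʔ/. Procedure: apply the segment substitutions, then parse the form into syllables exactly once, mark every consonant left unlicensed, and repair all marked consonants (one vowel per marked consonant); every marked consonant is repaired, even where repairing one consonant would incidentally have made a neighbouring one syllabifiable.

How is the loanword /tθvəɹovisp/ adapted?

fədʔəɹoʔisipi

Substitution: /t/ → /f/, /θ/ → /d/, /v/ → /ʔ/, giving /fdʔəɹoʔisp/.
Under (C)(C)V, the unsyllabifiable consonants are /f/, /s/, /p/ (no codas are permitted; onsets may contain at most 2 consonants).
Inserting the epenthetic vowel yields /f/ → /fə/, /s/ → /si/, /p/ → /pi/.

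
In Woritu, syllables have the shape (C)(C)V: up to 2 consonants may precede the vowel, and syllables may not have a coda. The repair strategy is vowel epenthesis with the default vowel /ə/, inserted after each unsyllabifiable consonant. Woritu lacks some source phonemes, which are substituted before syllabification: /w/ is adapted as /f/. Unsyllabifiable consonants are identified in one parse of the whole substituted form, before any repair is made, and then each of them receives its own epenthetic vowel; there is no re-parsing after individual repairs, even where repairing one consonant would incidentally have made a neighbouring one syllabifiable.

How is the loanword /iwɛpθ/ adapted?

Substitution: /w/ → /f/, giving /ifɛpθ/.
Syllabifying with onset maximization leaves /p/, /θ/ stranded (no codas are permitted; onsets may contain at most 2 consonants).
Each unlicensed consonant becomes the onset of a new syllable: /p/ → /pə/, /θ/ → /θə/.

ifɛpəθə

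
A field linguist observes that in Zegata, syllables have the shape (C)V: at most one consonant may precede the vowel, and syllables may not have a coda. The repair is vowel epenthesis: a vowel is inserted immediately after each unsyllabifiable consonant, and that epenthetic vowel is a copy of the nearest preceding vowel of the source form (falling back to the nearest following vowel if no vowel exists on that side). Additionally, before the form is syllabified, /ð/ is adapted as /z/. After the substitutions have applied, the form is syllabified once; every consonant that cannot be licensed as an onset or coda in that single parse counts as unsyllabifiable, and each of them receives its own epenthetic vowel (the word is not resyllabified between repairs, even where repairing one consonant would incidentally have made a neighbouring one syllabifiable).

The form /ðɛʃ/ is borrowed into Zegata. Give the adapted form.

Substitution: /ð/ → /z/, giving /zɛʃ/.
Under (C)V, the unsyllabifiable consonants are /ʃ/ (no codas are permitted; onsets are limited to one consonant).
Inserting the epenthetic vowel yields /ʃ/ → /ʃɛ/.

zɛʃɛ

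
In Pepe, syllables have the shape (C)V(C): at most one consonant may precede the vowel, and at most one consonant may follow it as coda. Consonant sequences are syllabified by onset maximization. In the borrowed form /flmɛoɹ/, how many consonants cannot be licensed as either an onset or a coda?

The consonants /f/, /l/ cannot be parsed into a legal (C)V(C) syllable (at most one coda consonant is licensed; onsets are limited to one consonant).

2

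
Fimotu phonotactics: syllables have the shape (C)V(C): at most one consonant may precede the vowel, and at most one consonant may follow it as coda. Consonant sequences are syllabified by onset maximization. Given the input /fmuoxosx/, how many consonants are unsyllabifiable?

2

Syllabifying with onset maximization leaves /f/, /x/ stranded (at most one coda consonant is licensed; onsets are limited to one consonant).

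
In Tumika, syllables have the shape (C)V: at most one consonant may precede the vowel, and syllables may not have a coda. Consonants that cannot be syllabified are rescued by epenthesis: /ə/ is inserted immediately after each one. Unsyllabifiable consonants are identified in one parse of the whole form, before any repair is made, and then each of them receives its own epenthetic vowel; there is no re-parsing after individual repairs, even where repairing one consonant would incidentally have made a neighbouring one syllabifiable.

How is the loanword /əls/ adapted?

ələsə

The consonants /l/, /s/ cannot be parsed into a legal (C)V syllable (no codas are permitted; onsets are limited to one consonant).
Epenthesis after each stranded consonant: /l/ → /lə/, /s/ → /sə/.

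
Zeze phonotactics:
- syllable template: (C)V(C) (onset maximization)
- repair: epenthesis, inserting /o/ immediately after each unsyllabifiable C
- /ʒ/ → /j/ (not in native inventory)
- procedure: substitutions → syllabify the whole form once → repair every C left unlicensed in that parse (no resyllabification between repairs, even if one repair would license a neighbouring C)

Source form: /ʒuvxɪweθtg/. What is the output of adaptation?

juvxɪweθtogo

Substitution: /ʒ/ → /j/, giving /juvxɪweθtg/.
Syllabifying with onset maximization leaves /t/, /g/ stranded (at most one coda consonant is licensed; onsets are limited to one consonant).
Each unlicensed consonant becomes the onset of a new syllable: /t/ → /to/, /g/ → /go/.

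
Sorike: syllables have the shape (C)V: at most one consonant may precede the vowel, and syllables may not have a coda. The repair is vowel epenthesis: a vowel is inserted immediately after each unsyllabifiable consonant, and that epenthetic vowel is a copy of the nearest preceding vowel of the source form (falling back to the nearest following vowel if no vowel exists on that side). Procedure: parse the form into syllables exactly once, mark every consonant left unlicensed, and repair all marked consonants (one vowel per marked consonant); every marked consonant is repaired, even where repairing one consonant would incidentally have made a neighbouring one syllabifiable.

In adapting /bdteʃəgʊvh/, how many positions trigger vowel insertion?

The unsyllabifiable consonants are /b/, /d/, /v/, /h/; each receives one epenthetic vowel.

4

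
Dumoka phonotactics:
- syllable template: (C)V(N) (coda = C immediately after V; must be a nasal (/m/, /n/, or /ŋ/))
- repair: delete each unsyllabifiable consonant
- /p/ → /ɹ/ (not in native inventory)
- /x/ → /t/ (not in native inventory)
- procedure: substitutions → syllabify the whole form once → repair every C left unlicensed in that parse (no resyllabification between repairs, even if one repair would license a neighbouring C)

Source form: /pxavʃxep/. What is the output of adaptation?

Substitution: /p/ → /ɹ/, /x/ → /t/, giving /ɹtavʃteɹ/.
The consonants /ɹ/, /v/, /ʃ/, /ɹ/ cannot be parsed into a legal (C)V(N) syllable (only a nasal (/m/, /n/, or /ŋ/) is licensed in coda position; onsets are limited to one consonant).
Deleting the stranded consonants removes /ɹ/, /v/, /ʃ/, /ɹ/.

tate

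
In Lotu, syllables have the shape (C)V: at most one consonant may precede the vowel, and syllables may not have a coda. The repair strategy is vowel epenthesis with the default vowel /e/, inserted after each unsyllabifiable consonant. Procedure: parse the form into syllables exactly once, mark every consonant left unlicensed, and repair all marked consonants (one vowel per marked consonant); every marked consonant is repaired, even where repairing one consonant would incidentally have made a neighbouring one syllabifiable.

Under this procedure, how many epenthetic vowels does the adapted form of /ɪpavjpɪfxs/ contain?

5

The unsyllabifiable consonants are /v/, /j/, /f/, /x/, /s/; each receives one epenthetic vowel.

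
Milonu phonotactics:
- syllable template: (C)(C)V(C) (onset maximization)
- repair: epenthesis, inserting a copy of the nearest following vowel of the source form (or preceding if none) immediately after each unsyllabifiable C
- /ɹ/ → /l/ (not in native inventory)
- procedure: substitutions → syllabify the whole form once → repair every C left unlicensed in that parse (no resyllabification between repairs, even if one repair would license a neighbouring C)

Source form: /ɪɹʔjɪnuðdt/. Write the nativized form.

ɪlʔjɪnuðdutu

Substitution: /ɹ/ → /l/, giving /ɪlʔjɪnuðdt/.
Under (C)(C)V(C), the unsyllabifiable consonants are /d/, /t/ (at most one coda consonant is licensed; onsets may contain at most 2 consonants).
Epenthesis after each stranded consonant: /d/ → /du/, /t/ → /tu/.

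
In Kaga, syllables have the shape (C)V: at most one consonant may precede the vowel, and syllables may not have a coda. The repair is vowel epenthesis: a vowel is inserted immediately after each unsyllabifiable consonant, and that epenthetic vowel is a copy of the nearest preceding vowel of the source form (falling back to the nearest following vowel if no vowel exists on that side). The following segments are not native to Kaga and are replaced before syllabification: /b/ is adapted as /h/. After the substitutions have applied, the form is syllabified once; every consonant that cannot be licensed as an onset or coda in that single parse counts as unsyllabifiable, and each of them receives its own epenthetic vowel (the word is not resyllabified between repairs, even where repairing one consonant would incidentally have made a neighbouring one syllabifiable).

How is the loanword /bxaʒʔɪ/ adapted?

Substitution: /b/ → /h/, giving /hxaʒʔɪ/.
Under (C)V, the unsyllabifiable consonants are /h/, /ʒ/ (no codas are permitted; onsets are limited to one consonant).
Inserting the epenthetic vowel yields /h/ → /ha/, /ʒ/ → /ʒa/.

haxaʒaʔɪ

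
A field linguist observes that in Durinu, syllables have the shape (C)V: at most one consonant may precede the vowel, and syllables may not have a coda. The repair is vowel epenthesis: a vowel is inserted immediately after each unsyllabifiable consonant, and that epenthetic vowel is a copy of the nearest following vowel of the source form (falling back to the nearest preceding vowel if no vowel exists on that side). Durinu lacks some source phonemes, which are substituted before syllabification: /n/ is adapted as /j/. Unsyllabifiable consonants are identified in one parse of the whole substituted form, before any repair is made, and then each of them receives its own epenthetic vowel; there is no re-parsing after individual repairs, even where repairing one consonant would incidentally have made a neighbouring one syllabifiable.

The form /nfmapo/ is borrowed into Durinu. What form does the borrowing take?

jafamapo

Substitution: /n/ → /j/, giving /jfmapo/.
The consonants /j/, /f/ cannot be parsed into a legal (C)V syllable (no codas are permitted; onsets are limited to one consonant).
Inserting the epenthetic vowel yields /j/ → /ja/, /f/ → /fa/.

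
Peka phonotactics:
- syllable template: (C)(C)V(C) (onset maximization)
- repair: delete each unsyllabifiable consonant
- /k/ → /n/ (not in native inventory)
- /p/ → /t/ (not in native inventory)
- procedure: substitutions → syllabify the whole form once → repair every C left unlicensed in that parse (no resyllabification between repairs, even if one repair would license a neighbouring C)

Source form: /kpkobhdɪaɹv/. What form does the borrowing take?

Substitution: /k/ → /n/, /p/ → /t/, giving /ntnobhdɪaɹv/.
The consonants /n/, /v/ cannot be parsed into a legal (C)(C)V(C) syllable (at most one coda consonant is licensed; onsets may contain at most 2 consonants).
Deleting the stranded consonants removes /n/, /v/.

tnobhdɪaɹ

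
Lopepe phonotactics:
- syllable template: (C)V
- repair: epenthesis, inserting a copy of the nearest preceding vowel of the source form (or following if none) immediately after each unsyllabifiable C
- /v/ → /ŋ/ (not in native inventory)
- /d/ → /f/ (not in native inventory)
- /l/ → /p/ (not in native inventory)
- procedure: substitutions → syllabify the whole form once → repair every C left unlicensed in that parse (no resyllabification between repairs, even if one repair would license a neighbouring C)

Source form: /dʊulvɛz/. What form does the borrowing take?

Substitution: /d/ → /f/, /l/ → /p/, /v/ → /ŋ/, giving /fʊupŋɛz/.
Under (C)V, the unsyllabifiable consonants are /p/, /z/ (no codas are permitted; onsets are limited to one consonant).
Inserting the epenthetic vowel yields /p/ → /pu/, /z/ → /zɛ/.

fʊupuŋɛzɛ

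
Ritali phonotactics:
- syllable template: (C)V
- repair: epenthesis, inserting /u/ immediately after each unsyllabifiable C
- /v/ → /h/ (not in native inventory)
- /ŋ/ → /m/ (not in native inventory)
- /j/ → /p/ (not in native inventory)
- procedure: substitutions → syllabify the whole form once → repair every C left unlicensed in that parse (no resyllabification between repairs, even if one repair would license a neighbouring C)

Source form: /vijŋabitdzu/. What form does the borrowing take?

hipumabituduzu

Substitution: /v/ → /h/, /j/ → /p/, /ŋ/ → /m/, giving /hipmabitdzu/.
The consonants /p/, /t/, /d/ cannot be parsed into a legal (C)V syllable (no codas are permitted; onsets are limited to one consonant).
Inserting the epenthetic vowel yields /p/ → /pu/, /t/ → /tu/, /d/ → /du/.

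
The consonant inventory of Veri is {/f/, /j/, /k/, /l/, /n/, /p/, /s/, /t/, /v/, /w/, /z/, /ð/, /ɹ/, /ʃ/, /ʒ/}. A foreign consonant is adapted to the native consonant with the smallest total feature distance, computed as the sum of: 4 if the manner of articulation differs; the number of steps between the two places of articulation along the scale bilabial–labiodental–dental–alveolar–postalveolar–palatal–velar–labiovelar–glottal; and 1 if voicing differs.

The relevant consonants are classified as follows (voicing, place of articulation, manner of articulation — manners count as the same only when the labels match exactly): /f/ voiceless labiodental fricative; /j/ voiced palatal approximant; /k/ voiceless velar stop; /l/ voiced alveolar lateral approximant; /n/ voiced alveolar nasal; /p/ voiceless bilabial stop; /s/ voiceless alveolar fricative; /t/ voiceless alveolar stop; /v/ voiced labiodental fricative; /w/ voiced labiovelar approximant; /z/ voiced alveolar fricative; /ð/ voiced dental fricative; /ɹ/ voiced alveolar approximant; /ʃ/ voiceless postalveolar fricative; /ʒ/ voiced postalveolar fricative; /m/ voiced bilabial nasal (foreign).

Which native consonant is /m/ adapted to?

n

/n/ is closest: same manner (nasal), place distance 3 (bilabial→alveolar), same voicing; total 3. Next closest is /p/ at distance 5.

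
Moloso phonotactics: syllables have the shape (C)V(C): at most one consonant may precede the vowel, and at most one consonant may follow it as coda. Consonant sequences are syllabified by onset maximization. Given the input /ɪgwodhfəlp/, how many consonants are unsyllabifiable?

Under (C)V(C), the unsyllabifiable consonants are /h/, /p/ (at most one coda consonant is licensed; onsets are limited to one consonant).

2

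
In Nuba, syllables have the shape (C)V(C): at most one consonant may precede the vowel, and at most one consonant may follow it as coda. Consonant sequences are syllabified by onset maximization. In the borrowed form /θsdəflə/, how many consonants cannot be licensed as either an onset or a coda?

The consonants /θ/, /s/ cannot be parsed into a legal (C)V(C) syllable (at most one coda consonant is licensed; onsets are limited to one consonant).

2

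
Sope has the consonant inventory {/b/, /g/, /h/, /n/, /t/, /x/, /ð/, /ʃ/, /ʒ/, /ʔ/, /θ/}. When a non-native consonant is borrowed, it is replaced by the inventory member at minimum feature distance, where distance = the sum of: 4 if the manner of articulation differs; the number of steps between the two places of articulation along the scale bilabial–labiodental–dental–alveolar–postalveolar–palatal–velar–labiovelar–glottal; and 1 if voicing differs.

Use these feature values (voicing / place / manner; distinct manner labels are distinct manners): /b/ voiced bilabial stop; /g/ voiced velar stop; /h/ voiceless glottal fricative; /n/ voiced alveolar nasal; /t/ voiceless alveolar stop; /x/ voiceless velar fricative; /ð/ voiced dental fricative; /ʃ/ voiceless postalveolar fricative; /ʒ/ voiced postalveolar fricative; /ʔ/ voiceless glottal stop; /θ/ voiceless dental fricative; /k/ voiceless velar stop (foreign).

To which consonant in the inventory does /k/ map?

/g/ is closest: same manner (stop), place distance 0 (velar→velar), voicing differs (+1); total 1. Next closest is /ʔ/ at distance 2.

g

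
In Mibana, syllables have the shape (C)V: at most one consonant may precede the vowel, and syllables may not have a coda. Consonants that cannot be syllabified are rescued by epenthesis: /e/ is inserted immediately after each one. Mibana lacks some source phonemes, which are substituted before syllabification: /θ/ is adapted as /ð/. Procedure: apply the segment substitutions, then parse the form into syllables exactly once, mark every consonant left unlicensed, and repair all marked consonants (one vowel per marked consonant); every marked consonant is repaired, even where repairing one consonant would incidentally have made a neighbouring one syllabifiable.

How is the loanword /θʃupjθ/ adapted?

ðeʃupejeðe

Substitution: /θ/ → /ð/, giving /ðʃupjð/.
Syllabifying with onset maximization leaves /ð/, /p/, /j/, /ð/ stranded (no codas are permitted; onsets are limited to one consonant).
Epenthesis after each stranded consonant: /ð/ → /ðe/, /p/ → /pe/, /j/ → /je/, /ð/ → /ðe/.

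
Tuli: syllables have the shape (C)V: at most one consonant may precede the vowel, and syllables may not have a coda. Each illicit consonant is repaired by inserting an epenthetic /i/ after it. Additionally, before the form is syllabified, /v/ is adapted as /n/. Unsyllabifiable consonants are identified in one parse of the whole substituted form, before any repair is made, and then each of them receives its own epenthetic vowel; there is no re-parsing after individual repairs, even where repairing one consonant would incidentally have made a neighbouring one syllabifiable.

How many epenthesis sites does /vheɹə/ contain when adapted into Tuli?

1

After substitution the input is /nheɹə/.
The unsyllabifiable consonants are /n/; each receives one epenthetic vowel.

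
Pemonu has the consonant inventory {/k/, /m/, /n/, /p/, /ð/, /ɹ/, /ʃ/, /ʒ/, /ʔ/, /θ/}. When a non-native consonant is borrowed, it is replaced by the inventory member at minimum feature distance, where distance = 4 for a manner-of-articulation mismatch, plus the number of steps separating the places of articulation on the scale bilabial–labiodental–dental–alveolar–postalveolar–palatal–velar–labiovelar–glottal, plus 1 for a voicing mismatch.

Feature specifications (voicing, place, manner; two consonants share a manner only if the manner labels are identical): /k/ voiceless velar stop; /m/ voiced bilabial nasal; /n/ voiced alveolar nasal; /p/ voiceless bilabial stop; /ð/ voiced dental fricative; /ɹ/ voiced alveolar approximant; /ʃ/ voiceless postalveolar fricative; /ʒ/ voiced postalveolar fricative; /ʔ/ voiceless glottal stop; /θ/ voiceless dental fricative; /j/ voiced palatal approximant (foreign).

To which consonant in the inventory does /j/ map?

/ɹ/ is closest: same manner (approximant), place distance 2 (palatal→alveolar), same voicing; total 2. Next closest is /ʒ/ at distance 5.

ɹ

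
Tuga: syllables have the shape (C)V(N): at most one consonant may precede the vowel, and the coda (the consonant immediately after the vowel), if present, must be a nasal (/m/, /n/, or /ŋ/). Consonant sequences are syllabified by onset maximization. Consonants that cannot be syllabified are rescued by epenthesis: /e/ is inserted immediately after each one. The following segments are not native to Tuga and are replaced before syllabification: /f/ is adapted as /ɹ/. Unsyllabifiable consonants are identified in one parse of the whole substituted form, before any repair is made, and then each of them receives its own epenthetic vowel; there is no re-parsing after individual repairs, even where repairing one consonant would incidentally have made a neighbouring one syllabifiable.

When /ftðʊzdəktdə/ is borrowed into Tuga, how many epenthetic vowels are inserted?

After substitution the input is /ɹtðʊzdəktdə/.
The unsyllabifiable consonants are /ɹ/, /t/, /z/, /k/, /t/; each receives one epenthetic vowel.

5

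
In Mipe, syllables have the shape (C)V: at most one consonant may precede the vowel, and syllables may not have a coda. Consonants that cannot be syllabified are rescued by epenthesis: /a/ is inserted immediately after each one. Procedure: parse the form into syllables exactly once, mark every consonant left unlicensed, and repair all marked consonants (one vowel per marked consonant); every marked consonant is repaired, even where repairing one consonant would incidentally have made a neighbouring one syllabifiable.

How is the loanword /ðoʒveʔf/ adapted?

Syllabifying with onset maximization leaves /ʒ/, /ʔ/, /f/ stranded (no codas are permitted; onsets are limited to one consonant).
Epenthesis after each stranded consonant: /ʒ/ → /ʒa/, /ʔ/ → /ʔa/, /f/ → /fa/.

ðoʒaveʔafa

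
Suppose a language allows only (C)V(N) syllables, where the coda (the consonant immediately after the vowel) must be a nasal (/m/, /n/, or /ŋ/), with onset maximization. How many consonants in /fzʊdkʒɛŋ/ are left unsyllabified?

3

Under (C)V(N), the unsyllabifiable consonants are /f/, /d/, /k/ (only a nasal (/m/, /n/, or /ŋ/) is licensed in coda position; onsets are limited to one consonant).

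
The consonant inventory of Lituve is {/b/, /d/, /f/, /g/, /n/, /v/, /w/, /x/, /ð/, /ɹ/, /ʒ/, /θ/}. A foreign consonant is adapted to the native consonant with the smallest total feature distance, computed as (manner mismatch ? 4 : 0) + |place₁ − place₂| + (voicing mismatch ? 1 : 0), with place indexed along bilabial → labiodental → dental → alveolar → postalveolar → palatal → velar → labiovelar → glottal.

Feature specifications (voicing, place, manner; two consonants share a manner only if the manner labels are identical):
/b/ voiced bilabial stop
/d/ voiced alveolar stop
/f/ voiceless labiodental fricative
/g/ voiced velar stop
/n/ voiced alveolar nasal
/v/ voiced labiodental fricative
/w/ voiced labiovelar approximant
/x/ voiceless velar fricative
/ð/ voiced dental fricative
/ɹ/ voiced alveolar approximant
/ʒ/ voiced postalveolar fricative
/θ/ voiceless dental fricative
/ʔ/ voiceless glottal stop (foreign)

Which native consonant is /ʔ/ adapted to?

/g/ is closest: same manner (stop), place distance 2 (glottal→velar), voicing differs (+1); total 3. Next closest is /d/ at distance 6.

g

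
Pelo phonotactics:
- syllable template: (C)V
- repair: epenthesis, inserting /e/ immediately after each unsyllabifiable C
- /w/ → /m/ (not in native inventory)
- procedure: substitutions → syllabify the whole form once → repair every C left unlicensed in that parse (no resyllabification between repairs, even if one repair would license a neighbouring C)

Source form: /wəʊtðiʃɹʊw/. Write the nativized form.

məʊteðiʃeɹʊme

Substitution: /w/ → /m/, giving /məʊtðiʃɹʊm/.
Under (C)V, the unsyllabifiable consonants are /t/, /ʃ/, /m/ (no codas are permitted; onsets are limited to one consonant).
Epenthesis after each stranded consonant: /t/ → /te/, /ʃ/ → /ʃe/, /m/ → /me/.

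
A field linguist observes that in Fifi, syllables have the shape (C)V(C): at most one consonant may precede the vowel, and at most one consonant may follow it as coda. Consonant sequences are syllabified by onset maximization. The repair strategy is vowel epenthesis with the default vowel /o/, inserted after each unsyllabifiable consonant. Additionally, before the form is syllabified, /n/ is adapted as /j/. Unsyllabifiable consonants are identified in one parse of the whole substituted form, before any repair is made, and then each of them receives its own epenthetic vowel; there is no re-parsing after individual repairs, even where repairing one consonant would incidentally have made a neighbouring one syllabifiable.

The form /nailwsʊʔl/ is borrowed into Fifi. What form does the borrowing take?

jailwosʊʔlo

Substitution: /n/ → /j/, giving /jailwsʊʔl/.
Under (C)V(C), the unsyllabifiable consonants are /w/, /l/ (at most one coda consonant is licensed; onsets are limited to one consonant).
Inserting the epenthetic vowel yields /w/ → /wo/, /l/ → /lo/.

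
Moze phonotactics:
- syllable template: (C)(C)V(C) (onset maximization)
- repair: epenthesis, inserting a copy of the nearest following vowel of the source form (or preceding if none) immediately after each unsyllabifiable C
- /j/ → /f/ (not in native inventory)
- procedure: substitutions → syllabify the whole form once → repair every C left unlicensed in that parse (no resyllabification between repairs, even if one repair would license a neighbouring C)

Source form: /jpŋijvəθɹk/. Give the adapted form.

Substitution: /j/ → /f/, giving /fpŋifvəθɹk/.
Syllabifying with onset maximization leaves /f/, /ɹ/, /k/ stranded (at most one coda consonant is licensed; onsets may contain at most 2 consonants).
Epenthesis after each stranded consonant: /f/ → /fi/, /ɹ/ → /ɹə/, /k/ → /kə/.

fipŋifvəθɹəkə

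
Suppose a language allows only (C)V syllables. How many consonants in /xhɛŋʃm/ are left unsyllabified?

Syllabifying with onset maximization leaves /x/, /ŋ/, /ʃ/, /m/ stranded (no codas are permitted; onsets are limited to one consonant).

4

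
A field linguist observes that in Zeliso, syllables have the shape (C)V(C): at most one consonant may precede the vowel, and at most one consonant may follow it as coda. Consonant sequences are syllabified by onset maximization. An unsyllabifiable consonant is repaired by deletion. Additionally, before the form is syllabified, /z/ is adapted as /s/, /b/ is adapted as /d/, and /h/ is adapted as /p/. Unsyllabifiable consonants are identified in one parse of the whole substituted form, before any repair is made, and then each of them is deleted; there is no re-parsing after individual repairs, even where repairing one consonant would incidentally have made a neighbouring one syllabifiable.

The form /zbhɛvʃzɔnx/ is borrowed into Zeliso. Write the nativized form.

pɛvsɔn

Substitution: /z/ → /s/, /b/ → /d/, /h/ → /p/, giving /sdpɛvʃsɔnx/.
The consonants /s/, /d/, /ʃ/, /x/ cannot be parsed into a legal (C)V(C) syllable (at most one coda consonant is licensed; onsets are limited to one consonant).
Each unlicensed consonant is deleted: /s/, /d/, /ʃ/, /x/.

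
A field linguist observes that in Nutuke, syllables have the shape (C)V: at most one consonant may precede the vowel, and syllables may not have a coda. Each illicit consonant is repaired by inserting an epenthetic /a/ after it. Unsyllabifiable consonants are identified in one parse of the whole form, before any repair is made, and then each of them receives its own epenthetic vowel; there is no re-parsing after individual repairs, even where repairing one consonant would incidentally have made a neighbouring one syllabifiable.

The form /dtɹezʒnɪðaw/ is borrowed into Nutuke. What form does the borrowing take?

Under (C)V, the unsyllabifiable consonants are /d/, /t/, /z/, /ʒ/, /w/ (no codas are permitted; onsets are limited to one consonant).
Each unlicensed consonant becomes the onset of a new syllable: /d/ → /da/, /t/ → /ta/, /z/ → /za/, /ʒ/ → /ʒa/, /w/ → /wa/.

dataɹezaʒanɪðawa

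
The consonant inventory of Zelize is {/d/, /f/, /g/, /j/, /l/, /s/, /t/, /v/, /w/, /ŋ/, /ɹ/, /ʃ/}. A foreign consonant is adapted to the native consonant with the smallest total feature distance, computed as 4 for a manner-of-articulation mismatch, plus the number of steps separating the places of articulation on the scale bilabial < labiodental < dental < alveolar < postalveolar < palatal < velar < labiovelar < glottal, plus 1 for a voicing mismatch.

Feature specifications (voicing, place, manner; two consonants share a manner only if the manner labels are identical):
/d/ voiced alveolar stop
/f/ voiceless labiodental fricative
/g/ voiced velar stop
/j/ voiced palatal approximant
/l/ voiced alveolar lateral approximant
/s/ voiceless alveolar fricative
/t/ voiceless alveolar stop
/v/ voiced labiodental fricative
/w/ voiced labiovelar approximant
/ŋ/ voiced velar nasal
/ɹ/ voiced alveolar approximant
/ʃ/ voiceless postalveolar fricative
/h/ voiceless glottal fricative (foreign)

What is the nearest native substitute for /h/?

/ʃ/ is closest: same manner (fricative), place distance 4 (glottal→postalveolar), same voicing; total 4. Next closest is /s/ at distance 5.

ʃ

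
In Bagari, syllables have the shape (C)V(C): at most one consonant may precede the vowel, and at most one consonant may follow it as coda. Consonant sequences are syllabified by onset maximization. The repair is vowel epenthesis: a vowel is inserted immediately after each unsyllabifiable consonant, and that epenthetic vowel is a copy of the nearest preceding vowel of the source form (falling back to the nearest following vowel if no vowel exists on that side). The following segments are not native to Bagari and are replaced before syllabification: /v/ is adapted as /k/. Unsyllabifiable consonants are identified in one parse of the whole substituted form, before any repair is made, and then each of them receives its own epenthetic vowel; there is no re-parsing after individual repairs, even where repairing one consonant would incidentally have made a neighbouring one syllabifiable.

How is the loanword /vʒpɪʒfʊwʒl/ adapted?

kɪʒɪpɪʒfʊwʒʊlʊ

Substitution: /v/ → /k/, giving /kʒpɪʒfʊwʒl/.
Under (C)V(C), the unsyllabifiable consonants are /k/, /ʒ/, /ʒ/, /l/ (at most one coda consonant is licensed; onsets are limited to one consonant).
Epenthesis after each stranded consonant: /k/ → /kɪ/, /ʒ/ → /ʒɪ/, /ʒ/ → /ʒʊ/, /l/ → /lʊ/.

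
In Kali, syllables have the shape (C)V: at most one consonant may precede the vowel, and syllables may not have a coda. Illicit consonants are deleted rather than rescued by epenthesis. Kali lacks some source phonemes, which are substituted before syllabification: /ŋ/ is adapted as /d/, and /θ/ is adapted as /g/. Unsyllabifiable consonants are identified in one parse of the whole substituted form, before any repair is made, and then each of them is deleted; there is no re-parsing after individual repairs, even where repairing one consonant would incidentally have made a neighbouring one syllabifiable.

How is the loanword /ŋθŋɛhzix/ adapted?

dɛzi

Substitution: /ŋ/ → /d/, /θ/ → /g/, giving /dgdɛhzix/.
Syllabifying with onset maximization leaves /d/, /g/, /h/, /x/ stranded (no codas are permitted; onsets are limited to one consonant).
Deleting the stranded consonants removes /d/, /g/, /h/, /x/.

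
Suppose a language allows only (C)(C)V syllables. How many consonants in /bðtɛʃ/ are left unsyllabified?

The consonants /b/, /ʃ/ cannot be parsed into a legal (C)(C)V syllable (no codas are permitted; onsets may contain at most 2 consonants).

2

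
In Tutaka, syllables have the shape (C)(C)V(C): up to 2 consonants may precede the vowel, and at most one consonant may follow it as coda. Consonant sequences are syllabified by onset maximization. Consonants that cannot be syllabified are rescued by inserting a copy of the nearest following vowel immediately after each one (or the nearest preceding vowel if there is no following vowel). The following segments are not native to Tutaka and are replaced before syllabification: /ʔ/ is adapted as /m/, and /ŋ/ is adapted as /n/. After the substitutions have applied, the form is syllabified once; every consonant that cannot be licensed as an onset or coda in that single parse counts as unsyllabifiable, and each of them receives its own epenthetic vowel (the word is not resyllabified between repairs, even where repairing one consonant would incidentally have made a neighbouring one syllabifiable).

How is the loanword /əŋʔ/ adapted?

Substitution: /ŋ/ → /n/, /ʔ/ → /m/, giving /ənm/.
The consonants /m/ cannot be parsed into a legal (C)(C)V(C) syllable (at most one coda consonant is licensed; onsets may contain at most 2 consonants).
Epenthesis after each stranded consonant: /m/ → /mə/.

ənmə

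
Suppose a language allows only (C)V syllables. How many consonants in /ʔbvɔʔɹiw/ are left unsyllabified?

4

Under (C)V, the unsyllabifiable consonants are /ʔ/, /b/, /ʔ/, /w/ (no codas are permitted; onsets are limited to one consonant).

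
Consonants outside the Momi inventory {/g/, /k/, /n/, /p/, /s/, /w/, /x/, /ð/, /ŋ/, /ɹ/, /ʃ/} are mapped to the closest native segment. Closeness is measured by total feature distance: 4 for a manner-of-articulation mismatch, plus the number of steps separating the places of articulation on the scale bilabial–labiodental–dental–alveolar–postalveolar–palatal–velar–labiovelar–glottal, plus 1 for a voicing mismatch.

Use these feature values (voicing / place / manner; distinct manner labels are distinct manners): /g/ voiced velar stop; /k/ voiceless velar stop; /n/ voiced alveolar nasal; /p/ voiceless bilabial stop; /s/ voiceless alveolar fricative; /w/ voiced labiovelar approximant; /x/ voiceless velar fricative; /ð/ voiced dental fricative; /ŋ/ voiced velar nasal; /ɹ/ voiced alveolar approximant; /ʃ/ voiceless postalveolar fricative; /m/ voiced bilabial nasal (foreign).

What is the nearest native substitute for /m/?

/n/ is closest: same manner (nasal), place distance 3 (bilabial→alveolar), same voicing; total 3. Next closest is /p/ at distance 5.

n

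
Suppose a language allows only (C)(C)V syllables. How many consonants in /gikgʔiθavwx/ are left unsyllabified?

4

The consonants /k/, /v/, /w/, /x/ cannot be parsed into a legal (C)(C)V syllable (no codas are permitted; onsets may contain at most 2 consonants).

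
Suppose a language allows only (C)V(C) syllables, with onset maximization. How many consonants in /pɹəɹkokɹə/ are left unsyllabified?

1

Syllabifying with onset maximization leaves /p/ stranded (at most one coda consonant is licensed; onsets are limited to one consonant).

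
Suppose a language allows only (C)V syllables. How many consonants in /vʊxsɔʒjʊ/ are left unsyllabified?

2

Syllabifying with onset maximization leaves /x/, /ʒ/ stranded (no codas are permitted; onsets are limited to one consonant).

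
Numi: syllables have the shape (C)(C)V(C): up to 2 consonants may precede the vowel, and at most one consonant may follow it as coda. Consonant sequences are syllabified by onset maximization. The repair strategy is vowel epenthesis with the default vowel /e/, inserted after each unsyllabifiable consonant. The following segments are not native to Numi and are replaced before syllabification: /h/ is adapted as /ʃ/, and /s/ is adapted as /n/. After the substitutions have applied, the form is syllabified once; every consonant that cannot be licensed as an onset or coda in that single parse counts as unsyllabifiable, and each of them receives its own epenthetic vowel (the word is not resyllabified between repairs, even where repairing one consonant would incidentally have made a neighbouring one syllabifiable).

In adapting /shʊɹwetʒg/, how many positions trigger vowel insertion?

After substitution the input is /nʃʊɹwetʒg/.
The unsyllabifiable consonants are /ʒ/, /g/; each receives one epenthetic vowel.

2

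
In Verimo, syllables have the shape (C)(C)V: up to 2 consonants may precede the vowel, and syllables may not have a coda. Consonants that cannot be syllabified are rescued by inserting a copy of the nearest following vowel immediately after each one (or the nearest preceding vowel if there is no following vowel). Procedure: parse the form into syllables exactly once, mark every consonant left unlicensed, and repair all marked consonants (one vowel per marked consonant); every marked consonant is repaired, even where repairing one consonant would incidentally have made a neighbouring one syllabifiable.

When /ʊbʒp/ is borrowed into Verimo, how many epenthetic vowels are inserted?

The unsyllabifiable consonants are /b/, /ʒ/, /p/; each receives one epenthetic vowel.

3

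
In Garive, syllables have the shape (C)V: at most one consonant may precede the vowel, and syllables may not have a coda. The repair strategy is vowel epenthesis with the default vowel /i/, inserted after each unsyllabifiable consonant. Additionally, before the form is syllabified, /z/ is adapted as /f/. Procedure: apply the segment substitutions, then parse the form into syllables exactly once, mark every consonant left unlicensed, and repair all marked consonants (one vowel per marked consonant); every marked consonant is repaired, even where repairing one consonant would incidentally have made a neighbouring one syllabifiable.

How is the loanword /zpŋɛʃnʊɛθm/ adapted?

Substitution: /z/ → /f/, giving /fpŋɛʃnʊɛθm/.
The consonants /f/, /p/, /ʃ/, /θ/, /m/ cannot be parsed into a legal (C)V syllable (no codas are permitted; onsets are limited to one consonant).
Epenthesis after each stranded consonant: /f/ → /fi/, /p/ → /pi/, /ʃ/ → /ʃi/, /θ/ → /θi/, /m/ → /mi/.

fipiŋɛʃinʊɛθimi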